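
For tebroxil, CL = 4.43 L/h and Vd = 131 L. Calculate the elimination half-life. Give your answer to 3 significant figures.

20.5 hours

k = CL / V = 4.43 / 131 = 0.03382 h⁻¹
t½ = ln 2 / k = ln 2 / 0.03382 ≈ 20.5 hours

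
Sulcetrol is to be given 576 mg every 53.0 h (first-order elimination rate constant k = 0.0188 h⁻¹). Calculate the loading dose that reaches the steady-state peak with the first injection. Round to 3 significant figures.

913 mg

Accumulation ratio R = 1 / (1 − e^(−kτ)) = 1 / (1 − e^(−0.01880×53.0)) = 1 / (1 − 0.3692) = 1.585
Loading dose = maintenance dose × R = 576 × 1.585 ≈ 913 mg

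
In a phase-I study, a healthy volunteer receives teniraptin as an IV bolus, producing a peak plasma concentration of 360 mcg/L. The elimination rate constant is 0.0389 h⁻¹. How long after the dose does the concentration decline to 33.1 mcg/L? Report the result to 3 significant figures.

C(t) = C₀ e^(−kt)  ⇒  t = ln(C₀/C) / k
t = ln(360/33.1) / 0.03890 = 2.387 / 0.03890 ≈ 61.4 hours

61.4 hours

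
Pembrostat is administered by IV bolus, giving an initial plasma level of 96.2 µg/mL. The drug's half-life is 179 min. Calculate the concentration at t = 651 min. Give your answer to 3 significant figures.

7.73 µg/mL

k = ln 2 / 179 = 0.003872 min⁻¹
C(t) = C₀ e^(−kt) = 96.2 × e^(−0.003872 × 651) = 96.2 × e^(−2.521) = 96.2 × 0.08039 ≈ 7.73 µg/mL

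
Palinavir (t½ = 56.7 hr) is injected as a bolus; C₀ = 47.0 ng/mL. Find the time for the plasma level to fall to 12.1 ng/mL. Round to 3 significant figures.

k = ln 2 / 56.7 = 0.01222 hr⁻¹
C(t) = C₀ e^(−kt)  ⇒  t = ln(C₀/C) / k
t = ln(47.0/12.1) / 0.01222 = 1.357 / 0.01222 ≈ 111 hours

111 hours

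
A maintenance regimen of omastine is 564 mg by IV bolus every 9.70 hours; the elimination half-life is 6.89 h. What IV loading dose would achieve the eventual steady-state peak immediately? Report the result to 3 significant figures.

905 mg

k = ln 2 / 6.89 = 0.1006 h⁻¹
Accumulation ratio R = 1 / (1 − e^(−kτ)) = 1 / (1 − e^(−0.1006×9.70)) = 1 / (1 − 0.3769) = 1.605
Loading dose = maintenance dose × R = 564 × 1.605 ≈ 905 mg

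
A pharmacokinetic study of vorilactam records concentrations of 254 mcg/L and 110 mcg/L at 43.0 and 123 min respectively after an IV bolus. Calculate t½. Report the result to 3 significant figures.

k = ln(C₁/C₂) / (t₂ − t₁) = ln(254/110) / (123 − 43.0)
  = 0.8369 / 80.00 = 0.01046 min⁻¹
t½ = ln 2 / k = ln 2 / 0.01046 ≈ 66.3 minutes

66.3 minutes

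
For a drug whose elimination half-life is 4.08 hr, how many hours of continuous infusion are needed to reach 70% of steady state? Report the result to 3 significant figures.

7.09 hours

k = ln 2 / 4.08 = 0.1699 hr⁻¹
f = 1 − e^(−kt)  ⇒  t = −ln(1 − f) / k
t = −ln(1 − 0.7) / 0.1699 = 1.204 / 0.1699 ≈ 7.09 hours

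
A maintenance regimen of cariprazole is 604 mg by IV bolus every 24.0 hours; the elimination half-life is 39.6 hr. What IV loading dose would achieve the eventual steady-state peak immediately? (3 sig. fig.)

k = ln 2 / 39.6 = 0.01750 hr⁻¹
Accumulation ratio R = 1 / (1 − e^(−kτ)) = 1 / (1 − e^(−0.01750×24.0)) = 1 / (1 − 0.6570) = 2.915
Loading dose = maintenance dose × R = 604 × 2.915 ≈ 1760 mg

1760 mg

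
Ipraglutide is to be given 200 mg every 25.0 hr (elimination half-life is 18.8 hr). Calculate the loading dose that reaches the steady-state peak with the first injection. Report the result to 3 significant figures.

332 mg

k = ln 2 / 18.8 = 0.03687 hr⁻¹
Accumulation ratio R = 1 / (1 − e^(−kτ)) = 1 / (1 − e^(−0.03687×25.0)) = 1 / (1 − 0.3978) = 1.661
Loading dose = maintenance dose × R = 200 × 1.661 ≈ 332 mg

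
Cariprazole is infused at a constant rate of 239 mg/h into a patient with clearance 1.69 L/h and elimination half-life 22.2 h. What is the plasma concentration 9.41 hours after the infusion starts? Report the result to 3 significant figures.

36.0 mg/L

Css = rate / CL = 239 / 1.69 = 141.4 mg/L
k = ln 2 / 22.2 = 0.03122 h⁻¹
C(t) = Css (1 − e^(−kt)) = 141.4 × (1 − e^(−0.2938)) = 141.4 × 0.2546 ≈ 36.0 mg/L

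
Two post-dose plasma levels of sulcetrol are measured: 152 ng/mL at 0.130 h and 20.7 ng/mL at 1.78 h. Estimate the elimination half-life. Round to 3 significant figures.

k = ln(C₁/C₂) / (t₂ − t₁) = ln(152/20.7) / (1.78 − 0.130)
  = 1.994 / 1.650 = 1.208 h⁻¹
t½ = ln 2 / k = ln 2 / 1.208 ≈ 0.574 hours

0.574 hours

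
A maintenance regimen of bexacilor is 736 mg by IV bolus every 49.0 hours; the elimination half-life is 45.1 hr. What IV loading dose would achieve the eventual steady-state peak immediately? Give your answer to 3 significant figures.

1390 mg

k = ln 2 / 45.1 = 0.01537 hr⁻¹
Accumulation ratio R = 1 / (1 − e^(−kτ)) = 1 / (1 − e^(−0.01537×49.0)) = 1 / (1 − 0.4709) = 1.890
Loading dose = maintenance dose × R = 736 × 1.890 ≈ 1390 mg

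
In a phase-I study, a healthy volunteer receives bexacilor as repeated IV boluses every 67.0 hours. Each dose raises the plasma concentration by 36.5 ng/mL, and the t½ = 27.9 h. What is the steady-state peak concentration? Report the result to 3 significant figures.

45.0 ng/mL

k = ln 2 / 27.9 = 0.02484 h⁻¹
Fraction remaining after one interval: e^(−kτ) = e^(−0.02484 × 67.0) = 0.1893
R = 1 / (1 − 0.1893) = 1.233
Css,max = 36.5 × 1.233 ≈ 45.0 ng/mL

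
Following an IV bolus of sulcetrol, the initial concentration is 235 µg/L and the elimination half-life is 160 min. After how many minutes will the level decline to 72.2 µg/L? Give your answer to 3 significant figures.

k = ln 2 / 160 = 0.004332 min⁻¹
C(t) = C₀ e^(−kt)  ⇒  t = ln(C₀/C) / k
t = ln(235/72.2) / 0.004332 = 1.180 / 0.004332 ≈ 272 minutes

272 minutes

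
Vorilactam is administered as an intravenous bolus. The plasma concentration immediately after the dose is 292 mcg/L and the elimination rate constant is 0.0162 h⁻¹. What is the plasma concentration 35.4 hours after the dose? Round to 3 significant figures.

C(t) = C₀ e^(−kt) = 292 × e^(−0.01620 × 35.4) = 292 × e^(−0.5735) = 292 × 0.5636 ≈ 165 mcg/L

165 mcg/L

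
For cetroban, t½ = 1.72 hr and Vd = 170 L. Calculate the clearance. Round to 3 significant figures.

68.5 L/hr

k = ln 2 / t½ = ln 2 / 1.72 = 0.4030 hr⁻¹
CL = k · V = 0.4030 × 170 ≈ 68.5 L/hr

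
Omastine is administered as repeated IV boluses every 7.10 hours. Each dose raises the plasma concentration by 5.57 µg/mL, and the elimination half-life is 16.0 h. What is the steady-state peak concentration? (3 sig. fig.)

k = ln 2 / 16.0 = 0.04332 h⁻¹
Fraction remaining after one interval: e^(−kτ) = e^(−0.04332 × 7.10) = 0.7352
R = 1 / (1 − 0.7352) = 3.777
Css,max = 5.57 × 3.777 ≈ 21.0 µg/mL

21.0 µg/mL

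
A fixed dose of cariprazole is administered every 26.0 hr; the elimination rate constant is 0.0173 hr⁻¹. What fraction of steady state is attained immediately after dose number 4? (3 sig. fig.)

0.835

f_n = 1 − e^(−nkτ) = 1 − e^(−4 × 0.01730 × 26.0) = 1 − e^(−1.799) = 1 − 0.1654 ≈ 0.835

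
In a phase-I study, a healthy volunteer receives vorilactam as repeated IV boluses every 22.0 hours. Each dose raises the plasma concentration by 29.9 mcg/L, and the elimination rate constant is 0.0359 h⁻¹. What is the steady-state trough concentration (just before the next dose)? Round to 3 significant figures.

Fraction remaining after one interval: e^(−kτ) = e^(−0.03590 × 22.0) = 0.4539
R = 1 / (1 − 0.4539) = 1.831
Css,max = 29.9 × 1.831 = 54.76 mcg/L
Css,min = Css,max × e^(−kτ) = 54.76 × 0.4539 ≈ 24.9 mcg/L

24.9 mcg/L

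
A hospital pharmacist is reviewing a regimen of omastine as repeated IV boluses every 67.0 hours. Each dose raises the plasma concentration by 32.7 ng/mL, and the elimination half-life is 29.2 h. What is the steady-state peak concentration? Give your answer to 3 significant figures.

k = ln 2 / 29.2 = 0.02374 h⁻¹
Fraction remaining after one interval: e^(−kτ) = e^(−0.02374 × 67.0) = 0.2038
R = 1 / (1 − 0.2038) = 1.256
Css,max = 32.7 × 1.256 ≈ 41.1 ng/mL

41.1 ng/mL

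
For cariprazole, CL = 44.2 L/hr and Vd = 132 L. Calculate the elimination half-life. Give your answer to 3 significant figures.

k = CL / V = 44.2 / 132 = 0.3348 hr⁻¹
t½ = ln 2 / k = ln 2 / 0.3348 ≈ 2.07 hours

2.07 hours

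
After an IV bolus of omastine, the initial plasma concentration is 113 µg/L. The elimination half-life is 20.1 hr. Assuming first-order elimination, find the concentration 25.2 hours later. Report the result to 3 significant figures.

k = ln 2 / 20.1 = 0.03448 hr⁻¹
25.2 hr is 1.254 half-lives, so C = 113 × (1/2)^1.254 = 113 × 0.4194 ≈ 47.4 µg/L

47.4 µg/L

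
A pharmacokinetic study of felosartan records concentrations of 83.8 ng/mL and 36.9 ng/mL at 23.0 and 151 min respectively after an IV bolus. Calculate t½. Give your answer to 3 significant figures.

108 minutes

k = ln(C₁/C₂) / (t₂ − t₁) = ln(83.8/36.9) / (151 − 23.0)
  = 0.8202 / 128.0 = 0.006408 min⁻¹
t½ = ln 2 / k = ln 2 / 0.006408 ≈ 108 minutes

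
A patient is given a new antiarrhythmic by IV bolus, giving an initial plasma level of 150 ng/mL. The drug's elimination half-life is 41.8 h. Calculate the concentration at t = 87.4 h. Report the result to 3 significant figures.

k = ln 2 / 41.8 = 0.01658 h⁻¹
C(t) = C₀ e^(−kt) = 150 × e^(−0.01658 × 87.4) = 150 × e^(−1.449) = 150 × 0.2347 ≈ 35.2 ng/mL

35.2 ng/mL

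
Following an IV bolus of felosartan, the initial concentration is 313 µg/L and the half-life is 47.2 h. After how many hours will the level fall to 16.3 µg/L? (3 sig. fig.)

201 hours

k = ln 2 / 47.2 = 0.01469 h⁻¹
C(t) = C₀ e^(−kt)  ⇒  t = ln(C₀/C) / k
t = ln(313/16.3) / 0.01469 = 2.955 / 0.01469 ≈ 201 hours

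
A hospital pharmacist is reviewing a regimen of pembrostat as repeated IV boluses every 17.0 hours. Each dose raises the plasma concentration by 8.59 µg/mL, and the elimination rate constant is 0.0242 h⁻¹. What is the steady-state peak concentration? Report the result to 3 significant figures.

25.5 µg/mL

Fraction remaining after one interval: e^(−kτ) = e^(−0.02420 × 17.0) = 0.6627
R = 1 / (1 − 0.6627) = 2.965
Css,max = 8.59 × 2.965 ≈ 25.5 µg/mL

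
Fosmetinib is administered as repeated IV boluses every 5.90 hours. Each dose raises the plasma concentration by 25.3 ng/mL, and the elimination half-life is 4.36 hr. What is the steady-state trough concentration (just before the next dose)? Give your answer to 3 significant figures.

k = ln 2 / 4.36 = 0.1590 hr⁻¹
Fraction remaining after one interval: e^(−kτ) = e^(−0.1590 × 5.90) = 0.3914
R = 1 / (1 − 0.3914) = 1.643
Css,max = 25.3 × 1.643 = 41.57 ng/mL
Css,min = Css,max × e^(−kτ) = 41.57 × 0.3914 ≈ 16.3 ng/mL

16.3 ng/mL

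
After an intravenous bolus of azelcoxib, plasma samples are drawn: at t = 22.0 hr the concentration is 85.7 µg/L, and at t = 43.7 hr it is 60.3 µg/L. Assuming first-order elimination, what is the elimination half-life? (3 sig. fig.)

42.8 hours

k = ln(C₁/C₂) / (t₂ − t₁) = ln(85.7/60.3) / (43.7 − 22.0)
  = 0.3515 / 21.70 = 0.01620 hr⁻¹
t½ = ln 2 / k = ln 2 / 0.01620 ≈ 42.8 hours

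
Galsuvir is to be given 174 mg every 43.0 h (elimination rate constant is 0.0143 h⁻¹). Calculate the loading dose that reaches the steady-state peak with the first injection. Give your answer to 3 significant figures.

Accumulation ratio R = 1 / (1 − e^(−kτ)) = 1 / (1 − e^(−0.01430×43.0)) = 1 / (1 − 0.5407) = 2.177
Loading dose = maintenance dose × R = 174 × 2.177 ≈ 379 mg

379 mg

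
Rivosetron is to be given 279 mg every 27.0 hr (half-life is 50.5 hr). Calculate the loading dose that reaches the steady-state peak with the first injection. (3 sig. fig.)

901 mg

k = ln 2 / 50.5 = 0.01373 hr⁻¹
Accumulation ratio R = 1 / (1 − e^(−kτ)) = 1 / (1 − e^(−0.01373×27.0)) = 1 / (1 − 0.6903) = 3.229
Loading dose = maintenance dose × R = 279 × 3.229 ≈ 901 mg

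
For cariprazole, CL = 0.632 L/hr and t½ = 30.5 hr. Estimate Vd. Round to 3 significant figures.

27.8 L

k = ln 2 / t½ = ln 2 / 30.5 = 0.02273 hr⁻¹
V = CL / k = 0.632 / 0.02273 ≈ 27.8 L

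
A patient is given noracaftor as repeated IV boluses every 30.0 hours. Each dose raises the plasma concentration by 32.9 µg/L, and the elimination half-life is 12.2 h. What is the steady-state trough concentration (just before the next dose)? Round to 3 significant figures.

k = ln 2 / 12.2 = 0.05682 h⁻¹
Fraction remaining after one interval: e^(−kτ) = e^(−0.05682 × 30.0) = 0.1819
R = 1 / (1 − 0.1819) = 1.222
Css,max = 32.9 × 1.222 = 40.21 µg/L
Css,min = Css,max × e^(−kτ) = 40.21 × 0.1819 ≈ 7.31 µg/L

7.31 µg/L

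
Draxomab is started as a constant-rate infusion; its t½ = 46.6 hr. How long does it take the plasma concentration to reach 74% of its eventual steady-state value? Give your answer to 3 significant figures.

90.6 hours

k = ln 2 / 46.6 = 0.01487 hr⁻¹
f = 1 − e^(−kt)  ⇒  t = −ln(1 − f) / k
t = −ln(1 − 0.74) / 0.01487 = 1.347 / 0.01487 ≈ 90.6 hours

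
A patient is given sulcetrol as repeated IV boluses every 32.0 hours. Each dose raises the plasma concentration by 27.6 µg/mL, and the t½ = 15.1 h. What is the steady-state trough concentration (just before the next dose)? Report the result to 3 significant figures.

k = ln 2 / 15.1 = 0.04590 h⁻¹
Fraction remaining after one interval: e^(−kτ) = e^(−0.04590 × 32.0) = 0.2302
R = 1 / (1 − 0.2302) = 1.299
Css,max = 27.6 × 1.299 = 35.85 µg/mL
Css,min = Css,max × e^(−kτ) = 35.85 × 0.2302 ≈ 8.25 µg/mL

8.25 µg/mL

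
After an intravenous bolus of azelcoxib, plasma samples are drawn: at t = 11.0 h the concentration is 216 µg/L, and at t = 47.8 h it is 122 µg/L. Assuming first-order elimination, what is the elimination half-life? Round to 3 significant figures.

44.7 hours

k = ln(C₁/C₂) / (t₂ − t₁) = ln(216/122) / (47.8 − 11.0)
  = 0.5713 / 36.80 = 0.01552 h⁻¹
t½ = ln 2 / k = ln 2 / 0.01552 ≈ 44.7 hours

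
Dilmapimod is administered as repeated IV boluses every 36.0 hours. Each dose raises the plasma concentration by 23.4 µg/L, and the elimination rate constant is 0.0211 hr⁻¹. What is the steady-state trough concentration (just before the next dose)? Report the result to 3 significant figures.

Fraction remaining after one interval: e^(−kτ) = e^(−0.02110 × 36.0) = 0.4679
R = 1 / (1 − 0.4679) = 1.879
Css,max = 23.4 × 1.879 = 43.97 µg/L
Css,min = Css,max × e^(−kτ) = 43.97 × 0.4679 ≈ 20.6 µg/L

20.6 µg/L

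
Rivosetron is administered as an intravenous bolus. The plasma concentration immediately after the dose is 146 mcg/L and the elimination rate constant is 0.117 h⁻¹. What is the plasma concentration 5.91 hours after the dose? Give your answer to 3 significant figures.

73.1 mcg/L

C(t) = C₀ e^(−kt) = 146 × e^(−0.1170 × 5.91) = 146 × e^(−0.6915) = 146 × 0.5008 ≈ 73.1 mcg/L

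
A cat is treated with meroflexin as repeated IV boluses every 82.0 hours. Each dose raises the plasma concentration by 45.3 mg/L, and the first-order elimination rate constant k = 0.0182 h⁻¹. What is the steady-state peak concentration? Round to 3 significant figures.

Fraction remaining after one interval: e^(−kτ) = e^(−0.01820 × 82.0) = 0.2248
R = 1 / (1 − 0.2248) = 1.290
Css,max = 45.3 × 1.290 ≈ 58.4 mg/L

58.4 mg/L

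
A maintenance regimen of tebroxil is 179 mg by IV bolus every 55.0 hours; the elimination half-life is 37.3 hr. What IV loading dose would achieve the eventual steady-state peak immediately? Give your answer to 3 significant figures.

k = ln 2 / 37.3 = 0.01858 hr⁻¹
Accumulation ratio R = 1 / (1 − e^(−kτ)) = 1 / (1 − e^(−0.01858×55.0)) = 1 / (1 − 0.3599) = 1.562
Loading dose = maintenance dose × R = 179 × 1.562 ≈ 280 mg

280 mg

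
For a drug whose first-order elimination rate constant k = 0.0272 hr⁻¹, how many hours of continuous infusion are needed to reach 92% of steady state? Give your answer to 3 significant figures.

f = 1 − e^(−kt)  ⇒  t = −ln(1 − f) / k
t = −ln(1 − 0.92) / 0.02720 = 2.526 / 0.02720 ≈ 92.9 hours

92.9 hours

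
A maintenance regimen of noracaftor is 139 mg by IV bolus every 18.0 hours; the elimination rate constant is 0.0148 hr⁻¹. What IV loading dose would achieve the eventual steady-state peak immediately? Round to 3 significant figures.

Accumulation ratio R = 1 / (1 − e^(−kτ)) = 1 / (1 − e^(−0.01480×18.0)) = 1 / (1 − 0.7661) = 4.276
Loading dose = maintenance dose × R = 139 × 4.276 ≈ 594 mg

594 mg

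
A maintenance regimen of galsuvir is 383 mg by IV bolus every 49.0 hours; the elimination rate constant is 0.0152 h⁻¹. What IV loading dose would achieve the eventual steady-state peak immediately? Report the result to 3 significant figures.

729 mg

Accumulation ratio R = 1 / (1 − e^(−kτ)) = 1 / (1 − e^(−0.01520×49.0)) = 1 / (1 − 0.4748) = 1.904
Loading dose = maintenance dose × R = 383 × 1.904 ≈ 729 mg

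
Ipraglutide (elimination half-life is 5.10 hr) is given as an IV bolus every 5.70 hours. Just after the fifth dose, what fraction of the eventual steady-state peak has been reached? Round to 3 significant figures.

k = ln 2 / 5.10 = 0.1359 hr⁻¹
f_n = 1 − e^(−nkτ) = 1 − e^(−5 × 0.1359 × 5.70) = 1 − e^(−3.873) = 1 − 0.02079 ≈ 0.979

0.979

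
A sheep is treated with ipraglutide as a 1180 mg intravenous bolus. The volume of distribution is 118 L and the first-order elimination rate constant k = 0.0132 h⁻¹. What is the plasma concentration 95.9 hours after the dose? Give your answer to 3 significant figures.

C₀ = dose / V = 1180 / 118 = 10.00 µg/mL
C(t) = C₀ e^(−kt) = 10.00 × e^(−0.01320 × 95.9) = 10.00 × e^(−1.266) = 10.00 × 0.2820 ≈ 2.82 µg/mL

2.82 µg/mL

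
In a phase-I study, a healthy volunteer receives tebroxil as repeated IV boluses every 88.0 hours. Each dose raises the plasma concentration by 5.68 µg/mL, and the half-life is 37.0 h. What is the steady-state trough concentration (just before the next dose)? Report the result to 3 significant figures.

1.35 µg/mL

k = ln 2 / 37.0 = 0.01873 h⁻¹
Fraction remaining after one interval: e^(−kτ) = e^(−0.01873 × 88.0) = 0.1923
R = 1 / (1 − 0.1923) = 1.238
Css,max = 5.68 × 1.238 = 7.033 µg/mL
Css,min = Css,max × e^(−kτ) = 7.033 × 0.1923 ≈ 1.35 µg/mL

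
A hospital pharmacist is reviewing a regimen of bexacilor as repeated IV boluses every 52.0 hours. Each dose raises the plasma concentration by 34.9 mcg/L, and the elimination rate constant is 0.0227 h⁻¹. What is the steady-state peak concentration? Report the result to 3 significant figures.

50.4 mcg/L

Fraction remaining after one interval: e^(−kτ) = e^(−0.02270 × 52.0) = 0.3072
R = 1 / (1 − 0.3072) = 1.443
Css,max = 34.9 × 1.443 ≈ 50.4 mcg/L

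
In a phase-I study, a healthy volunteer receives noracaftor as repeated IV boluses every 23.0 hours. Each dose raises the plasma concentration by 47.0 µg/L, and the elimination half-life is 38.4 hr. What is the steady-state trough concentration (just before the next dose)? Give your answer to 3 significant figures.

k = ln 2 / 38.4 = 0.01805 hr⁻¹
Fraction remaining after one interval: e^(−kτ) = e^(−0.01805 × 23.0) = 0.6602
R = 1 / (1 − 0.6602) = 2.943
Css,max = 47.0 × 2.943 = 138.3 µg/L
Css,min = Css,max × e^(−kτ) = 138.3 × 0.6602 ≈ 91.3 µg/L

91.3 µg/L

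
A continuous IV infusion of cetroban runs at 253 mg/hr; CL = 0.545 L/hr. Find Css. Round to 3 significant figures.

464 µg/mL

Css = infusion rate / CL = 253 / 0.545 ≈ 464 µg/mL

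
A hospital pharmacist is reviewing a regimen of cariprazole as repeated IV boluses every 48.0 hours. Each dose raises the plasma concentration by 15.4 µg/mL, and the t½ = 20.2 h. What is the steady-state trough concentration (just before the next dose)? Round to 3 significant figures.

3.67 µg/mL

k = ln 2 / 20.2 = 0.03431 h⁻¹
Fraction remaining after one interval: e^(−kτ) = e^(−0.03431 × 48.0) = 0.1926
R = 1 / (1 − 0.1926) = 1.239
Css,max = 15.4 × 1.239 = 19.07 µg/mL
Css,min = Css,max × e^(−kτ) = 19.07 × 0.1926 ≈ 3.67 µg/mL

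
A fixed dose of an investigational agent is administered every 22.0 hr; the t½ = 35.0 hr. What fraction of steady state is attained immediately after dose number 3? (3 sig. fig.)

0.729

k = ln 2 / 35.0 = 0.01980 hr⁻¹
f_n = 1 − e^(−nkτ) = 1 − e^(−3 × 0.01980 × 22.0) = 1 − e^(−1.307) = 1 − 0.2706 ≈ 0.729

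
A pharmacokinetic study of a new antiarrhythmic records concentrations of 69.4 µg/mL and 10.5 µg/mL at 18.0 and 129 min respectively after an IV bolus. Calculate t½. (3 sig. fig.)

40.7 minutes

k = ln(C₁/C₂) / (t₂ − t₁) = ln(69.4/10.5) / (129 − 18.0)
  = 1.889 / 111.0 = 0.01701 min⁻¹
t½ = ln 2 / k = ln 2 / 0.01701 ≈ 40.7 minutes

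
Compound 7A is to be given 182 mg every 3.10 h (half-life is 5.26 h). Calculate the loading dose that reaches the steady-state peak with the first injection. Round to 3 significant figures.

k = ln 2 / 5.26 = 0.1318 h⁻¹
Accumulation ratio R = 1 / (1 − e^(−kτ)) = 1 / (1 − e^(−0.1318×3.10)) = 1 / (1 − 0.6646) = 2.982
Loading dose = maintenance dose × R = 182 × 2.982 ≈ 543 mg

543 mg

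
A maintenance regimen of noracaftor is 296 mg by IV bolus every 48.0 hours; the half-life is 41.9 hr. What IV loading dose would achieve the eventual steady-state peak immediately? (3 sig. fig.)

k = ln 2 / 41.9 = 0.01654 hr⁻¹
Accumulation ratio R = 1 / (1 − e^(−kτ)) = 1 / (1 − e^(−0.01654×48.0)) = 1 / (1 − 0.4520) = 1.825
Loading dose = maintenance dose × R = 296 × 1.825 ≈ 540 mg

540 mg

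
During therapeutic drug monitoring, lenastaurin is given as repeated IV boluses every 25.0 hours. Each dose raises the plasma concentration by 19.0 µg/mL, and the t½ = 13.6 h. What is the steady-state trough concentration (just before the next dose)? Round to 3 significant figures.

7.38 µg/mL

k = ln 2 / 13.6 = 0.05097 h⁻¹
Fraction remaining after one interval: e^(−kτ) = e^(−0.05097 × 25.0) = 0.2797
R = 1 / (1 − 0.2797) = 1.388
Css,max = 19.0 × 1.388 = 26.38 µg/mL
Css,min = Css,max × e^(−kτ) = 26.38 × 0.2797 ≈ 7.38 µg/mL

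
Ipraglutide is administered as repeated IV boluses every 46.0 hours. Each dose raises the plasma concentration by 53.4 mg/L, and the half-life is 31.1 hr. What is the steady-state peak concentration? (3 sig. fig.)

k = ln 2 / 31.1 = 0.02229 hr⁻¹
Fraction remaining after one interval: e^(−kτ) = e^(−0.02229 × 46.0) = 0.3587
R = 1 / (1 − 0.3587) = 1.559
Css,max = 53.4 × 1.559 ≈ 83.3 mg/L

83.3 mg/L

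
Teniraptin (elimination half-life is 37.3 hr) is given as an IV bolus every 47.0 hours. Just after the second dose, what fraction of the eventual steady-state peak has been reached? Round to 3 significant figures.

0.826

k = ln 2 / 37.3 = 0.01858 hr⁻¹
f_n = 1 − e^(−nkτ) = 1 − e^(−2 × 0.01858 × 47.0) = 1 − e^(−1.747) = 1 − 0.1743 ≈ 0.826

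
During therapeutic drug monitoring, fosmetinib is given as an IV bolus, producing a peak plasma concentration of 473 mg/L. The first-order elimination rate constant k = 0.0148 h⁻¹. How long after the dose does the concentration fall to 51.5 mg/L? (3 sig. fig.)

C(t) = C₀ e^(−kt)  ⇒  t = ln(C₀/C) / k
t = ln(473/51.5) / 0.01480 = 2.218 / 0.01480 ≈ 150 hours

150 hours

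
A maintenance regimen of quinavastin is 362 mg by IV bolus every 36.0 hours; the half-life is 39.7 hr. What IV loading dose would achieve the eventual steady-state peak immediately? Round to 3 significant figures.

776 mg

k = ln 2 / 39.7 = 0.01746 hr⁻¹
Accumulation ratio R = 1 / (1 − e^(−kτ)) = 1 / (1 − e^(−0.01746×36.0)) = 1 / (1 − 0.5334) = 2.143
Loading dose = maintenance dose × R = 362 × 2.143 ≈ 776 mg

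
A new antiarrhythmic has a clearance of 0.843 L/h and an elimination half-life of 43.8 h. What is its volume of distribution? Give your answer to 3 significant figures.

53.3 L

k = ln 2 / t½ = ln 2 / 43.8 = 0.01583 h⁻¹
V = CL / k = 0.843 / 0.01583 ≈ 53.3 L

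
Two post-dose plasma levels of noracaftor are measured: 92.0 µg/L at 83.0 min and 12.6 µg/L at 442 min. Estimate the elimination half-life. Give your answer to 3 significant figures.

k = ln(C₁/C₂) / (t₂ − t₁) = ln(92.0/12.6) / (442 − 83.0)
  = 1.988 / 359.0 = 0.005538 min⁻¹
t½ = ln 2 / k = ln 2 / 0.005538 ≈ 125 minutes

125 minutes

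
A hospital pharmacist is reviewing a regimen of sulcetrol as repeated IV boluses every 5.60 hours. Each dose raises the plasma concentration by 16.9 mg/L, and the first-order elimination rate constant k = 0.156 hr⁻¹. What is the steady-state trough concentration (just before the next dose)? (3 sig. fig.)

12.1 mg/L

Fraction remaining after one interval: e^(−kτ) = e^(−0.1560 × 5.60) = 0.4174
R = 1 / (1 − 0.4174) = 1.717
Css,max = 16.9 × 1.717 = 29.01 mg/L
Css,min = Css,max × e^(−kτ) = 29.01 × 0.4174 ≈ 12.1 mg/L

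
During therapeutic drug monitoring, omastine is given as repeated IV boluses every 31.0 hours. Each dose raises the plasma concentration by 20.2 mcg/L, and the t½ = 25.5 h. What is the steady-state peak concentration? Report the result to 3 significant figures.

35.5 mcg/L

k = ln 2 / 25.5 = 0.02718 h⁻¹
Fraction remaining after one interval: e^(−kτ) = e^(−0.02718 × 31.0) = 0.4306
R = 1 / (1 − 0.4306) = 1.756
Css,max = 20.2 × 1.756 ≈ 35.5 mcg/L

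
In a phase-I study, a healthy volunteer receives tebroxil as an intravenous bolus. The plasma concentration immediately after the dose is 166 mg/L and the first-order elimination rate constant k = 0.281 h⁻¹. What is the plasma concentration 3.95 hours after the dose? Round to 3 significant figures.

54.7 mg/L

C(t) = C₀ e^(−kt) = 166 × e^(−0.2810 × 3.95) = 166 × e^(−1.110) = 166 × 0.3296 ≈ 54.7 mg/L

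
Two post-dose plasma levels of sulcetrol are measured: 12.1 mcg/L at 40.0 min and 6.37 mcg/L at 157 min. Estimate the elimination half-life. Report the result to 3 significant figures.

k = ln(C₁/C₂) / (t₂ − t₁) = ln(12.1/6.37) / (157 − 40.0)
  = 0.6416 / 117.0 = 0.005484 min⁻¹
t½ = ln 2 / k = ln 2 / 0.005484 ≈ 126 minutes

126 minutes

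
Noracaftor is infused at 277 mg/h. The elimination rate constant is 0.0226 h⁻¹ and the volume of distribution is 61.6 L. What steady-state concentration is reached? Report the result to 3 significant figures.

CL = k · V = 0.0226 × 61.6 = 1.392 L/h
Css = rate / CL = 277 / 1.392 ≈ 199 µg/mL

199 µg/mL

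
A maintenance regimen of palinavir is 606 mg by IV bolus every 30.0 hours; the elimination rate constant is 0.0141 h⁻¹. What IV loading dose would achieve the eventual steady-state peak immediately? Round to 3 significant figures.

Accumulation ratio R = 1 / (1 − e^(−kτ)) = 1 / (1 − e^(−0.01410×30.0)) = 1 / (1 − 0.6551) = 2.899
Loading dose = maintenance dose × R = 606 × 2.899 ≈ 1760 mg

1760 mg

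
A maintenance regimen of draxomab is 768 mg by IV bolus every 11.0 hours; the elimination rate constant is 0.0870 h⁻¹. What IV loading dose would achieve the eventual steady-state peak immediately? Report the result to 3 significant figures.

1250 mg

Accumulation ratio R = 1 / (1 − e^(−kτ)) = 1 / (1 − e^(−0.08700×11.0)) = 1 / (1 − 0.3840) = 1.623
Loading dose = maintenance dose × R = 768 × 1.623 ≈ 1250 mg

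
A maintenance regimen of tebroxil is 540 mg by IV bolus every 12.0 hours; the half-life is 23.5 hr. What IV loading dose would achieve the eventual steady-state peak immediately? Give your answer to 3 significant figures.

k = ln 2 / 23.5 = 0.02950 hr⁻¹
Accumulation ratio R = 1 / (1 − e^(−kτ)) = 1 / (1 − e^(−0.02950×12.0)) = 1 / (1 − 0.7019) = 3.355
Loading dose = maintenance dose × R = 540 × 3.355 ≈ 1810 mg

1810 mg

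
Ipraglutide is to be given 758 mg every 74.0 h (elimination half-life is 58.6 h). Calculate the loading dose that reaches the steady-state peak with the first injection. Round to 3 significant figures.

1300 mg

k = ln 2 / 58.6 = 0.01183 h⁻¹
Accumulation ratio R = 1 / (1 − e^(−kτ)) = 1 / (1 − e^(−0.01183×74.0)) = 1 / (1 − 0.4167) = 1.714
Loading dose = maintenance dose × R = 758 × 1.714 ≈ 1300 mg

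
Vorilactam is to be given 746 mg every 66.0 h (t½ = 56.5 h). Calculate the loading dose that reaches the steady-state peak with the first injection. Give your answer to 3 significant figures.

k = ln 2 / 56.5 = 0.01227 h⁻¹
Accumulation ratio R = 1 / (1 − e^(−kτ)) = 1 / (1 − e^(−0.01227×66.0)) = 1 / (1 − 0.4450) = 1.802
Loading dose = maintenance dose × R = 746 × 1.802 ≈ 1340 mg

1340 mg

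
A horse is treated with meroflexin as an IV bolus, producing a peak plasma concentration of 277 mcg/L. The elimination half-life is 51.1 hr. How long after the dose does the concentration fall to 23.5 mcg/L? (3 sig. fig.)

k = ln 2 / 51.1 = 0.01356 hr⁻¹
C(t) = C₀ e^(−kt)  ⇒  t = ln(C₀/C) / k
t = ln(277/23.5) / 0.01356 = 2.467 / 0.01356 ≈ 182 hours

182 hours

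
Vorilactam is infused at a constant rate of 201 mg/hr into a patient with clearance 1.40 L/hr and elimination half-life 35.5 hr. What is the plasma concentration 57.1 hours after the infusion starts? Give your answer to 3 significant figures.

Css = rate / CL = 201 / 1.40 = 143.6 mg/L
k = ln 2 / 35.5 = 0.01953 hr⁻¹
C(t) = Css (1 − e^(−kt)) = 143.6 × (1 − e^(−1.115)) = 143.6 × 0.6720 ≈ 96.5 mg/L

96.5 mg/L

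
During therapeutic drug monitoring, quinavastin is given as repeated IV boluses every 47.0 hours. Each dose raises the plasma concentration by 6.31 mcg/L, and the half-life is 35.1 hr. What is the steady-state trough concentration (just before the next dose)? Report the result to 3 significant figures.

4.12 mcg/L

k = ln 2 / 35.1 = 0.01975 hr⁻¹
Fraction remaining after one interval: e^(−kτ) = e^(−0.01975 × 47.0) = 0.3953
R = 1 / (1 − 0.3953) = 1.654
Css,max = 6.31 × 1.654 = 10.43 mcg/L
Css,min = Css,max × e^(−kτ) = 10.43 × 0.3953 ≈ 4.12 mcg/L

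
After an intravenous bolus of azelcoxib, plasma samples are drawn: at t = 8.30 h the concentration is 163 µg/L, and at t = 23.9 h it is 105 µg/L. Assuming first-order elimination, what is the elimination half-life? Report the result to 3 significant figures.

24.6 hours

k = ln(C₁/C₂) / (t₂ − t₁) = ln(163/105) / (23.9 − 8.30)
  = 0.4398 / 15.60 = 0.02819 h⁻¹
t½ = ln 2 / k = ln 2 / 0.02819 ≈ 24.6 hours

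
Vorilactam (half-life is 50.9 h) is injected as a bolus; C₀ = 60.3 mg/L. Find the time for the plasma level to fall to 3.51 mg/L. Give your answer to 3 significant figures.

209 hours

k = ln 2 / 50.9 = 0.01362 h⁻¹
C(t) = C₀ e^(−kt)  ⇒  t = ln(C₀/C) / k
t = ln(60.3/3.51) / 0.01362 = 2.844 / 0.01362 ≈ 209 hours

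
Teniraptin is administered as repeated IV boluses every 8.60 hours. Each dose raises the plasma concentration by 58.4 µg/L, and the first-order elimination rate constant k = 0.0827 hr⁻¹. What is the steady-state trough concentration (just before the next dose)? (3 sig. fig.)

Fraction remaining after one interval: e^(−kτ) = e^(−0.08270 × 8.60) = 0.4910
R = 1 / (1 − 0.4910) = 1.965
Css,max = 58.4 × 1.965 = 114.7 µg/L
Css,min = Css,max × e^(−kτ) = 114.7 × 0.4910 ≈ 56.3 µg/L

56.3 µg/L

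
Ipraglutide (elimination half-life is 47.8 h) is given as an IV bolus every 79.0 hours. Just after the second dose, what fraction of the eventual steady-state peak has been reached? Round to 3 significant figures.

0.899

k = ln 2 / 47.8 = 0.01450 h⁻¹
f_n = 1 − e^(−nkτ) = 1 − e^(−2 × 0.01450 × 79.0) = 1 − e^(−2.291) = 1 − 0.1011 ≈ 0.899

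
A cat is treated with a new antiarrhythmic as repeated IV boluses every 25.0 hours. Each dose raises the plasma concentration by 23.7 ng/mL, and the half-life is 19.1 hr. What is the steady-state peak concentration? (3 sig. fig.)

39.7 ng/mL

k = ln 2 / 19.1 = 0.03629 hr⁻¹
Fraction remaining after one interval: e^(−kτ) = e^(−0.03629 × 25.0) = 0.4036
R = 1 / (1 − 0.4036) = 1.677
Css,max = 23.7 × 1.677 ≈ 39.7 ng/mL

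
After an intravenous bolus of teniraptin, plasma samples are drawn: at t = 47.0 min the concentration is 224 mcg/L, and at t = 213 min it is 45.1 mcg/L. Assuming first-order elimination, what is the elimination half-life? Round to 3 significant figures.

k = ln(C₁/C₂) / (t₂ − t₁) = ln(224/45.1) / (213 − 47.0)
  = 1.603 / 166.0 = 0.009655 min⁻¹
t½ = ln 2 / k = ln 2 / 0.009655 ≈ 71.8 minutes

71.8 minutes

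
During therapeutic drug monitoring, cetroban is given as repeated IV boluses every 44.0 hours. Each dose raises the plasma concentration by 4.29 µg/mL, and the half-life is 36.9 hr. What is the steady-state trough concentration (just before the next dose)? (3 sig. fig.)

k = ln 2 / 36.9 = 0.01878 hr⁻¹
Fraction remaining after one interval: e^(−kτ) = e^(−0.01878 × 44.0) = 0.4376
R = 1 / (1 − 0.4376) = 1.778
Css,max = 4.29 × 1.778 = 7.628 µg/mL
Css,min = Css,max × e^(−kτ) = 7.628 × 0.4376 ≈ 3.34 µg/mL

3.34 µg/mL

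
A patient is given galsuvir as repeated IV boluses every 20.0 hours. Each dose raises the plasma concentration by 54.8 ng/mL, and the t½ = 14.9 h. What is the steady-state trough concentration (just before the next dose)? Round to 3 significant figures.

k = ln 2 / 14.9 = 0.04652 h⁻¹
Fraction remaining after one interval: e^(−kτ) = e^(−0.04652 × 20.0) = 0.3944
R = 1 / (1 − 0.3944) = 1.651
Css,max = 54.8 × 1.651 = 90.49 ng/mL
Css,min = Css,max × e^(−kτ) = 90.49 × 0.3944 ≈ 35.7 ng/mL

35.7 ng/mL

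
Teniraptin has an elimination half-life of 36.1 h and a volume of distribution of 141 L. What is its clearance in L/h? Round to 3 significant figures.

2.71 L/h

k = ln 2 / t½ = ln 2 / 36.1 = 0.01920 h⁻¹
CL = k · V = 0.01920 × 141 ≈ 2.71 L/h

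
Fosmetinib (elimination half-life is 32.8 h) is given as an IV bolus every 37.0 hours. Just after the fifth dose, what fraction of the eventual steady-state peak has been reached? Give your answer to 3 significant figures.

0.980

k = ln 2 / 32.8 = 0.02113 h⁻¹
f_n = 1 − e^(−nkτ) = 1 − e^(−5 × 0.02113 × 37.0) = 1 − e^(−3.910) = 1 − 0.02005 ≈ 0.980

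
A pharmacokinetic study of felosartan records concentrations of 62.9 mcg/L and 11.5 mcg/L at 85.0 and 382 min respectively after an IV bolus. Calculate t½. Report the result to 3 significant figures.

121 minutes

k = ln(C₁/C₂) / (t₂ − t₁) = ln(62.9/11.5) / (382 − 85.0)
  = 1.699 / 297.0 = 0.005721 min⁻¹
t½ = ln 2 / k = ln 2 / 0.005721 ≈ 121 minutes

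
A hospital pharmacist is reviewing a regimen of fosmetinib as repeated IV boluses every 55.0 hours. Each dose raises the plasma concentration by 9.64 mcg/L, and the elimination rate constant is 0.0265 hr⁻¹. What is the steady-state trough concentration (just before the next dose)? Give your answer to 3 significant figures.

Fraction remaining after one interval: e^(−kτ) = e^(−0.02650 × 55.0) = 0.2328
R = 1 / (1 − 0.2328) = 1.303
Css,max = 9.64 × 1.303 = 12.57 mcg/L
Css,min = Css,max × e^(−kτ) = 12.57 × 0.2328 ≈ 2.93 mcg/L

2.93 mcg/L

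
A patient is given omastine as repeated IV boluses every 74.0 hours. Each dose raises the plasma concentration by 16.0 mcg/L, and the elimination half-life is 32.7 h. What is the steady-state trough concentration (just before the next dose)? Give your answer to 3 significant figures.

k = ln 2 / 32.7 = 0.02120 h⁻¹
Fraction remaining after one interval: e^(−kτ) = e^(−0.02120 × 74.0) = 0.2083
R = 1 / (1 − 0.2083) = 1.263
Css,max = 16.0 × 1.263 = 20.21 mcg/L
Css,min = Css,max × e^(−kτ) = 20.21 × 0.2083 ≈ 4.21 mcg/L

4.21 mcg/L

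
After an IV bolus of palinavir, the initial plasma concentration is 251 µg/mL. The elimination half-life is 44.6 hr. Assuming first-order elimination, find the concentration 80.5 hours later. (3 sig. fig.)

k = ln 2 / 44.6 = 0.01554 hr⁻¹
80.5 hr is 1.805 half-lives, so C = 251 × (1/2)^1.805 = 251 × 0.2862 ≈ 71.8 µg/mL

71.8 µg/mL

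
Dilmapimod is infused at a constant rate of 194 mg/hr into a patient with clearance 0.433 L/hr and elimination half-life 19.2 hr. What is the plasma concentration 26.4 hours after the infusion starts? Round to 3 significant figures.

275 µg/mL

Css = rate / CL = 194 / 0.433 = 448.0 µg/mL
k = ln 2 / 19.2 = 0.03610 hr⁻¹
C(t) = Css (1 − e^(−kt)) = 448.0 × (1 − e^(−0.9531)) = 448.0 × 0.6144 ≈ 275 µg/mL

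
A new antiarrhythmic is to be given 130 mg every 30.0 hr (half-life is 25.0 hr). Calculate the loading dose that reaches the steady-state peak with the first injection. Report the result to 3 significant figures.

230 mg

k = ln 2 / 25.0 = 0.02773 hr⁻¹
Accumulation ratio R = 1 / (1 − e^(−kτ)) = 1 / (1 − e^(−0.02773×30.0)) = 1 / (1 − 0.4353) = 1.771
Loading dose = maintenance dose × R = 130 × 1.771 ≈ 230 mg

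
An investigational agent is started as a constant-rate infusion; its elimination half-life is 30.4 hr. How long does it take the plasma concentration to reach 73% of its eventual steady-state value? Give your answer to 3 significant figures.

57.4 hours

k = ln 2 / 30.4 = 0.02280 hr⁻¹
f = 1 − e^(−kt)  ⇒  t = −ln(1 − f) / k
t = −ln(1 − 0.73) / 0.02280 = 1.309 / 0.02280 ≈ 57.4 hours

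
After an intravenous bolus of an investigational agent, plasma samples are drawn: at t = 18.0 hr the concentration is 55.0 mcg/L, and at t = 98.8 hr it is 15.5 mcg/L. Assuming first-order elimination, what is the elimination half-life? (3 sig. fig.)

44.2 hours

k = ln(C₁/C₂) / (t₂ − t₁) = ln(55.0/15.5) / (98.8 − 18.0)
  = 1.266 / 80.80 = 0.01567 hr⁻¹
t½ = ln 2 / k = ln 2 / 0.01567 ≈ 44.2 hours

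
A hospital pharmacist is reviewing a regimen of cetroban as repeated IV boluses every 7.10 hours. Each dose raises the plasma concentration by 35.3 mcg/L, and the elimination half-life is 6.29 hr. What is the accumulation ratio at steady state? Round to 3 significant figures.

1.84

k = ln 2 / 6.29 = 0.1102 hr⁻¹
Fraction remaining after one interval: e^(−kτ) = e^(−0.1102 × 7.10) = 0.4573
R = 1 / (1 − 0.4573) = 1 / 0.5427 ≈ 1.84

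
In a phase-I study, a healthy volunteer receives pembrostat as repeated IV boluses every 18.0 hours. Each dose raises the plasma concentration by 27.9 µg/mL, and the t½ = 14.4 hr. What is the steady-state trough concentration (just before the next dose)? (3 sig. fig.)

20.2 µg/mL

k = ln 2 / 14.4 = 0.04814 hr⁻¹
Fraction remaining after one interval: e^(−kτ) = e^(−0.04814 × 18.0) = 0.4204
R = 1 / (1 − 0.4204) = 1.725
Css,max = 27.9 × 1.725 = 48.14 µg/mL
Css,min = Css,max × e^(−kτ) = 48.14 × 0.4204 ≈ 20.2 µg/mL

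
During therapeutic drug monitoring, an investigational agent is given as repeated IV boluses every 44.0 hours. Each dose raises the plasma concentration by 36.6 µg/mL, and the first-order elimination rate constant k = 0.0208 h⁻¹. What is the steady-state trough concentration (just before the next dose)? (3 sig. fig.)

Fraction remaining after one interval: e^(−kτ) = e^(−0.02080 × 44.0) = 0.4004
R = 1 / (1 − 0.4004) = 1.668
Css,max = 36.6 × 1.668 = 61.04 µg/mL
Css,min = Css,max × e^(−kτ) = 61.04 × 0.4004 ≈ 24.4 µg/mL

24.4 µg/mL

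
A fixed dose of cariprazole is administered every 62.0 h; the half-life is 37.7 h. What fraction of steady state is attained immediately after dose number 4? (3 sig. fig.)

k = ln 2 / 37.7 = 0.01839 h⁻¹
f_n = 1 − e^(−nkτ) = 1 − e^(−4 × 0.01839 × 62.0) = 1 − e^(−4.560) = 1 − 0.01047 ≈ 0.990

0.990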